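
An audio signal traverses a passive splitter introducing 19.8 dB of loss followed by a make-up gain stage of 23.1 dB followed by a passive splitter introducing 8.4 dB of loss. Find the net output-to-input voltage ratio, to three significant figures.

0.556

Net gain = (−19.8) + 23.1 + (−8.4) = -5.1 dB.
Voltage ratio = 10^(-5.1/20) = 0.556.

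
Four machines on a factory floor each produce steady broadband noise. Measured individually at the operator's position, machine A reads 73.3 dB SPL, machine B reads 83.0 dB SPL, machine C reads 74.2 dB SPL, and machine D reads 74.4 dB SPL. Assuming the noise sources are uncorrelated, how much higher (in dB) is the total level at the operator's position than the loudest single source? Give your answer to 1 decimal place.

Add the sources as powers (linear), then convert back to dB:
L_total = 10·log₁₀(10^(73.3/10) + 10^(83.0/10) + 10^(74.2/10) + 10^(74.4/10)) = 84.39 dB SPL.
Excess over the loudest (83.0 dB): 84.39 − 83.0 = 1.4 dB.

1.4 dB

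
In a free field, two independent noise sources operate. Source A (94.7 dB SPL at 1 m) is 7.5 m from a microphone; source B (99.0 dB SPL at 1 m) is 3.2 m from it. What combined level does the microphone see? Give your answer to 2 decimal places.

89.18 dB SPL

At the listener: L_A = 94.7 − 20·log₁₀(7.5) = 77.199 dB; L_B = 99.0 − 20·log₁₀(3.2) = 88.897 dB.
Combined: 10·log₁₀(10^(77.199/10)+10^(88.897/10)) = 89.18 dB SPL.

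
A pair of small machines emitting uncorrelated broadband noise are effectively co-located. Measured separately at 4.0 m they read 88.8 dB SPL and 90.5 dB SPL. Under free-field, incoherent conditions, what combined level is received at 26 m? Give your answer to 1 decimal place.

Combined at 4.0 m: 10·log₁₀(10^(88.8/10)+10^(90.5/10)) = 92.74 dB SPL.
Then apply −20·log₁₀(26/4.0) = -16.26 dB → 76.5 dB SPL.

76.5 dB SPL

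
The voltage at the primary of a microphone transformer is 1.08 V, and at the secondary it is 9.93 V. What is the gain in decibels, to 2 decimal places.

19.27 dB

Voltage is an amplitude quantity, so gain = 20·log₁₀(V_out/V_in).
20·log₁₀(9.93/1.08) = 20·log₁₀(9.194) = 19.27 dB.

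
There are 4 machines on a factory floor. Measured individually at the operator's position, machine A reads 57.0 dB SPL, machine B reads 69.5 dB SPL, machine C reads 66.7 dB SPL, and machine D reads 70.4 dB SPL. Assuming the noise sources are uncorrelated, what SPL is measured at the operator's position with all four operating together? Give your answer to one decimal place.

Add the sources as powers (linear), then convert back to dB:
L_total = 10·log₁₀(10^(57.0/10) + 10^(69.5/10) + 10^(66.7/10) + 10^(70.4/10)) = 10·log₁₀(25060000) = 74.0 dB SPL.

74.0 dB SPL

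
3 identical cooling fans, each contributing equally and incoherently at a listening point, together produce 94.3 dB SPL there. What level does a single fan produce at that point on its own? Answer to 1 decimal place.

89.5 dB SPL

3 equal incoherent sources add 10·log₁₀(3) = 4.77 dB over one source.
L_one = 94.3 − 4.77 = 89.5 dB SPL.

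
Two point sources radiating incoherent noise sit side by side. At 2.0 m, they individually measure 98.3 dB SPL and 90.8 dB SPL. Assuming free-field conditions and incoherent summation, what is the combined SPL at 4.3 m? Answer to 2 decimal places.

92.36 dB SPL

Combined at 2.0 m: 10·log₁₀(10^(98.3/10)+10^(90.8/10)) = 99.011 dB SPL.
Then apply −20·log₁₀(4.3/2.0) = -6.649 dB → 92.36 dB SPL.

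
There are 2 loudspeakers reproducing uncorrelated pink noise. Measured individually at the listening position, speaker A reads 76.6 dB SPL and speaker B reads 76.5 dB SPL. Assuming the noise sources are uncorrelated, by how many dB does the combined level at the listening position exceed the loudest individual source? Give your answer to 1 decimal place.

Incoherent sources sum as intensities:
L_total = 10·log₁₀(10^(76.6/10) + 10^(76.5/10)) = 79.56 dB SPL.
Excess over the loudest (76.6 dB): 79.56 − 76.6 = 3.0 dB.

3.0 dB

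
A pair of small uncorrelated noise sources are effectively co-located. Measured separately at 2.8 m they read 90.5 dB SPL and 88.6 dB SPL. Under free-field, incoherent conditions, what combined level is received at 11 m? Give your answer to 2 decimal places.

80.78 dB SPL

Combined at 2.8 m: 10·log₁₀(10^(90.5/10)+10^(88.6/10)) = 92.663 dB SPL.
Then apply −20·log₁₀(11/2.8) = -11.885 dB → 80.78 dB SPL.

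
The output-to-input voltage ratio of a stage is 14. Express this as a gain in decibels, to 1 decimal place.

22.9 dB

Voltage ratio → dB uses the 20·log₁₀ form:
20·log₁₀(14) = 22.9 dB.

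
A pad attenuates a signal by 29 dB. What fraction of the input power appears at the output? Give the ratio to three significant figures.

0.00126

Power ratio = 10^(dB/10).
10^(-29/10) = 10^(-2.900) = 0.00126.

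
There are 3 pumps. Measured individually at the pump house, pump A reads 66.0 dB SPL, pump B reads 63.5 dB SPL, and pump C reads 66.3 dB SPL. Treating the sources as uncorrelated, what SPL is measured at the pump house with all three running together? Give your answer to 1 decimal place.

Add the sources as powers (linear), then convert back to dB:
L_total = 10·log₁₀(10^(66.0/10) + 10^(63.5/10) + 10^(66.3/10)) = 10·log₁₀(10490000) = 70.2 dB SPL.

70.2 dB SPL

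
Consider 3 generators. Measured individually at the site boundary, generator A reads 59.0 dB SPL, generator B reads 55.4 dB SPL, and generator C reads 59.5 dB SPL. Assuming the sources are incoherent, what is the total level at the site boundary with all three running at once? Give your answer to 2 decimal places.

Uncorrelated sources add in intensity (power), not in dB.
L_total = 10·log₁₀(10^(59.0/10) + 10^(55.4/10) + 10^(59.5/10)) = 10·log₁₀(2032000) = 63.08 dB SPL.

63.08 dB SPL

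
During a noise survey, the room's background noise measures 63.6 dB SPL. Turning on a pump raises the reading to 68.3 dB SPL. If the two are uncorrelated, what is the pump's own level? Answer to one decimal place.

Background correction is a power subtraction:
L_src = 10·log₁₀(10^(68.3/10) − 10^(63.6/10)) = 10·log₁₀(4470000) = 66.5 dB SPL.

66.5 dB SPL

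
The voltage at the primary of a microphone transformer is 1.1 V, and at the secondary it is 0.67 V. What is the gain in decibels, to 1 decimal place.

Voltage is an amplitude quantity, so gain = 20·log₁₀(V_out/V_in).
20·log₁₀(0.67/1.1) = 20·log₁₀(0.6091) = -4.3 dB.

-4.3 dB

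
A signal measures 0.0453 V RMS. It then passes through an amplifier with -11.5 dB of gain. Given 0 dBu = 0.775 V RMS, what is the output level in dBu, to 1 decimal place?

-36.2 dBu

Input level: 20·log₁₀(0.0453/0.775) = -24.66 dBu.
Output: -24.66 − 11.5 = -36.2 dBu.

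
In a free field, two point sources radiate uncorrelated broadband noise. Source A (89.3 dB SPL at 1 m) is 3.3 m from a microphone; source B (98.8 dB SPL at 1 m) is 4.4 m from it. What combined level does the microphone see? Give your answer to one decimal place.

At the listener: L_A = 89.3 − 20·log₁₀(3.3) = 78.93 dB; L_B = 98.8 − 20·log₁₀(4.4) = 85.93 dB.
Combined: 10·log₁₀(10^(78.93/10)+10^(85.93/10)) = 86.7 dB SPL.

86.7 dB SPL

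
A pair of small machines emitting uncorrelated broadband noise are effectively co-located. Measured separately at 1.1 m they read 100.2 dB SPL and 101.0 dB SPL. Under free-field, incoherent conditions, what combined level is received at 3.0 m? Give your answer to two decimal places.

Combined at 1.1 m: 10·log₁₀(10^(100.2/10)+10^(101.0/10)) = 103.629 dB SPL.
Then apply −20·log₁₀(3.0/1.1) = -8.715 dB → 94.91 dB SPL.

94.91 dB SPL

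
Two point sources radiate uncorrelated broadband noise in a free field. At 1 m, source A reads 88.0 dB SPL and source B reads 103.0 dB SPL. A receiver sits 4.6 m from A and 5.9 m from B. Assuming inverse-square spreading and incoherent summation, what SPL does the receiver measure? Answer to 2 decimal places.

87.80 dB SPL

At the listener: L_A = 88.0 − 20·log₁₀(4.6) = 74.745 dB; L_B = 103.0 − 20·log₁₀(5.9) = 87.583 dB.
Combined: 10·log₁₀(10^(74.745/10)+10^(87.583/10)) = 87.80 dB SPL.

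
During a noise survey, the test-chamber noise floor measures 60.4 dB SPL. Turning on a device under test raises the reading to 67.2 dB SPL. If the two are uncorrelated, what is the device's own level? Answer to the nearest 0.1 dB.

Subtract intensities: L_src = 10·log₁₀(10^(L_total/10) − 10^(L_bg/10)).
L_src = 10·log₁₀(10^(67.2/10) − 10^(60.4/10)) = 10·log₁₀(4152000) = 66.2 dB SPL.

66.2 dB SPL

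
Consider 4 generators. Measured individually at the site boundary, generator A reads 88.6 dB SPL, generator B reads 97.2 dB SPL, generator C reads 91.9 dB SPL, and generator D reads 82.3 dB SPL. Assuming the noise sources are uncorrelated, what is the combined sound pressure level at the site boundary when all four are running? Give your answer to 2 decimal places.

98.86 dB SPL

Incoherent sources sum as intensities:
L_total = 10·log₁₀(10^(88.6/10) + 10^(97.2/10) + 10^(91.9/10) + 10^(82.3/10)) = 10·log₁₀(7691000000) = 98.86 dB SPL.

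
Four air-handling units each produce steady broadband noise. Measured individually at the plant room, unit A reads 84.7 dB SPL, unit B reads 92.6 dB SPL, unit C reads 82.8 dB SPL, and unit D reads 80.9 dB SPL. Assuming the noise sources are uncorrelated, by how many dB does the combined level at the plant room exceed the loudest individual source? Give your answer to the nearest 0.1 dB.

1.3 dB

Uncorrelated sources add in intensity (power), not in dB.
L_total = 10·log₁₀(10^(84.7/10) + 10^(92.6/10) + 10^(82.8/10) + 10^(80.9/10)) = 93.85 dB SPL.
Excess over the loudest (92.6 dB): 93.85 − 92.6 = 1.3 dB.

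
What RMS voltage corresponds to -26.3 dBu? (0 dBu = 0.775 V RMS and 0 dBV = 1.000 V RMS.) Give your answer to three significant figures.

0.0375 V

V = 0.775 V × 10^(-26.3/20).
= 0.775 × 0.04842 = 0.0375 V.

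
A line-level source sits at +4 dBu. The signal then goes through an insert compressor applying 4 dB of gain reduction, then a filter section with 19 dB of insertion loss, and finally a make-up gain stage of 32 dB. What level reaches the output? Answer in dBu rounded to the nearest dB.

+13 dBu

In dB, series stages simply add:
+4 − 4 − 19 + 32 = +13 dBu.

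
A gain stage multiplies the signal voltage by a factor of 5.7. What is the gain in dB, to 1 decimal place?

For a voltage ratio, dB = 20·log₁₀(V₂/V₁).
20·log₁₀(5.7) = 15.1 dB.

15.1 dB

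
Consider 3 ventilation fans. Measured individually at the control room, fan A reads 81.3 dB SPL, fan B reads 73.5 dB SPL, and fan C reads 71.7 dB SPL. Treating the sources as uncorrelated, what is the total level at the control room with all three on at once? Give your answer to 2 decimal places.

82.36 dB SPL

Add the sources as powers (linear), then convert back to dB:
L_total = 10·log₁₀(10^(81.3/10) + 10^(73.5/10) + 10^(71.7/10)) = 10·log₁₀(172100000) = 82.36 dB SPL.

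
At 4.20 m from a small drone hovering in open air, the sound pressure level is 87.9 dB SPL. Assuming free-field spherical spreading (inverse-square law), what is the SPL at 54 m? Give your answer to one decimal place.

65.7 dB SPL

For a point source in a free field, ΔL = −20·log₁₀(d₂/d₁).
ΔL = −20·log₁₀(54/4.20) = -22.18 dB, so L₂ = 87.9 + (-22.18) = 65.7 dB SPL.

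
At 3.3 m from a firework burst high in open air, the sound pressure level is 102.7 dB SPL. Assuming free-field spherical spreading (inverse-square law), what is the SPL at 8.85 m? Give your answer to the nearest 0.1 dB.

Inverse-square spreading gives ΔL = −20·log₁₀(d₂/d₁).
ΔL = −20·log₁₀(8.85/3.3) = -8.57 dB, so L₂ = 102.7 + (-8.57) = 94.1 dB SPL.

94.1 dB SPL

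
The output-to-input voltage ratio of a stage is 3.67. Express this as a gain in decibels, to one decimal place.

11.3 dB

Voltage is an amplitude quantity, so gain = 20·log₁₀(V_out/V_in).
20·log₁₀(3.67) = 11.3 dB.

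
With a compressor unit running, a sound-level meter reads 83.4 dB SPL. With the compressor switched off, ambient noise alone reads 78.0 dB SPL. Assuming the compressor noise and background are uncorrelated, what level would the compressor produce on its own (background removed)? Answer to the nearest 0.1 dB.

Background correction is a power subtraction:
L_src = 10·log₁₀(10^(83.4/10) − 10^(78.0/10)) = 10·log₁₀(155700000) = 81.9 dB SPL.

81.9 dB SPL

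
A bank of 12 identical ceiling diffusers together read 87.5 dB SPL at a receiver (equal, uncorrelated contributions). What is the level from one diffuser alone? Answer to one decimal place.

12 equal incoherent sources add 10·log₁₀(12) = 10.79 dB over one source.
L_one = 87.5 − 10.79 = 76.7 dB SPL.

76.7 dB SPL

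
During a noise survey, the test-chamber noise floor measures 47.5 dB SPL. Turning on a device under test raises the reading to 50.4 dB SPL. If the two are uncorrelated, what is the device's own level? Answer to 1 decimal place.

47.3 dB SPL

Remove the background by subtracting linear intensities:
L_src = 10·log₁₀(10^(50.4/10) − 10^(47.5/10)) = 10·log₁₀(53410) = 47.3 dB SPL.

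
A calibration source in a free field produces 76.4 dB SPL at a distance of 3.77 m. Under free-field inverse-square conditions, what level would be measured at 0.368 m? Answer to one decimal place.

For a point source in a free field, ΔL = −20·log₁₀(d₂/d₁).
ΔL = −20·log₁₀(0.368/3.77) = 20.21 dB, so L₂ = 76.4 + (20.21) = 96.6 dB SPL.

96.6 dB SPL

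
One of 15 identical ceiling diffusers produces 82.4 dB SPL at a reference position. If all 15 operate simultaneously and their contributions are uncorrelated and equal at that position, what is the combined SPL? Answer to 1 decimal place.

94.2 dB SPL

15 equal incoherent sources raise the level by 10·log₁₀(15) = 11.76 dB.
L_total = 82.4 + 11.76 = 94.2 dB SPL.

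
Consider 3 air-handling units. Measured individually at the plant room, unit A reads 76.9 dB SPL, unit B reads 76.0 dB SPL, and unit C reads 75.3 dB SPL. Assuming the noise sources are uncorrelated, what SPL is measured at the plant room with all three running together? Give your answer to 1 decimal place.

Incoherent sources sum as intensities:
L_total = 10·log₁₀(10^(76.9/10) + 10^(76.0/10) + 10^(75.3/10)) = 10·log₁₀(122700000) = 80.9 dB SPL.

80.9 dB SPL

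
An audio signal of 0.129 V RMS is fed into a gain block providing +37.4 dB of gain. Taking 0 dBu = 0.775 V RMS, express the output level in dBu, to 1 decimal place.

+21.8 dBu

Input level: 20·log₁₀(0.129/0.775) = -15.57 dBu.
Output: -15.57 + 37.4 = +21.8 dBu.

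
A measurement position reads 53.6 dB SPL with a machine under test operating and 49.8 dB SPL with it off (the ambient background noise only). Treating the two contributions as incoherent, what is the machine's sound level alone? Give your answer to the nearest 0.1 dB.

Remove the background by subtracting linear intensities:
L_src = 10·log₁₀(10^(53.6/10) − 10^(49.8/10)) = 10·log₁₀(133600) = 51.3 dB SPL.

51.3 dB SPL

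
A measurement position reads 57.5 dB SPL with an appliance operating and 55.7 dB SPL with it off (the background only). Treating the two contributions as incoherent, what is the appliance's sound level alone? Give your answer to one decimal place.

52.8 dB SPL

Remove the background by subtracting linear intensities:
L_src = 10·log₁₀(10^(57.5/10) − 10^(55.7/10)) = 10·log₁₀(190800) = 52.8 dB SPL.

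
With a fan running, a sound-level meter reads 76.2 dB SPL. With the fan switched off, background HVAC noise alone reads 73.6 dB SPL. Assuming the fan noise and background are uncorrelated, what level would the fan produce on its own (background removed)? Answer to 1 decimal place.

72.7 dB SPL

Background correction is a power subtraction:
L_src = 10·log₁₀(10^(76.2/10) − 10^(73.6/10)) = 10·log₁₀(18780000) = 72.7 dB SPL.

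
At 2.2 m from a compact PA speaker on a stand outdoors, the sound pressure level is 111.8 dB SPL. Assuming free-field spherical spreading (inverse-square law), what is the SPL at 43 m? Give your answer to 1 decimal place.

86.0 dB SPL

For a point source in a free field, ΔL = −20·log₁₀(d₂/d₁).
ΔL = −20·log₁₀(43/2.2) = -25.82 dB, so L₂ = 111.8 + (-25.82) = 86.0 dB SPL.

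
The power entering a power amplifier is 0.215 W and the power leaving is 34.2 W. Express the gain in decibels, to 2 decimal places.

For a power ratio, dB = 10·log₁₀(P₂/P₁).
10·log₁₀(34.2/0.215) = 10·log₁₀(159.1) = 22.02 dB.

22.02 dB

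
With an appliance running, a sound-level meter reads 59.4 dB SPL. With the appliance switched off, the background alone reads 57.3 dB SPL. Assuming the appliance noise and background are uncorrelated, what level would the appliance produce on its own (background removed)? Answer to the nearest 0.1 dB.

55.2 dB SPL

Remove the background by subtracting linear intensities:
L_src = 10·log₁₀(10^(59.4/10) − 10^(57.3/10)) = 10·log₁₀(333900) = 55.2 dB SPL.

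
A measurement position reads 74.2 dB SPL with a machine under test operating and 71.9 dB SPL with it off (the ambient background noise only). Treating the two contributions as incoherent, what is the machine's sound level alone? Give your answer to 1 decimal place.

70.3 dB SPL

Remove the background by subtracting linear intensities:
L_src = 10·log₁₀(10^(74.2/10) − 10^(71.9/10)) = 10·log₁₀(10810000) = 70.3 dB SPL.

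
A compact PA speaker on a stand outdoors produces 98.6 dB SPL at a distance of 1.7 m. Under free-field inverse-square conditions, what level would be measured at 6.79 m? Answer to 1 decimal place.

Inverse-square spreading gives ΔL = −20·log₁₀(d₂/d₁).
ΔL = −20·log₁₀(6.79/1.7) = -12.03 dB, so L₂ = 98.6 + (-12.03) = 86.6 dB SPL.

86.6 dB SPL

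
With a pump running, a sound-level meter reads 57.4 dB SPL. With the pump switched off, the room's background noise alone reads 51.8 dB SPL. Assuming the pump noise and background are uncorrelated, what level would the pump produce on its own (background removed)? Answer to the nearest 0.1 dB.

Background correction is a power subtraction:
L_src = 10·log₁₀(10^(57.4/10) − 10^(51.8/10)) = 10·log₁₀(398200) = 56.0 dB SPL.

56.0 dB SPL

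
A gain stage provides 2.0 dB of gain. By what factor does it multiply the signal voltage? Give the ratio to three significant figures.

1.26

Voltage ratio = 10^(dB/20).
10^(2.0/20) = 10^(0.1000) = 1.26.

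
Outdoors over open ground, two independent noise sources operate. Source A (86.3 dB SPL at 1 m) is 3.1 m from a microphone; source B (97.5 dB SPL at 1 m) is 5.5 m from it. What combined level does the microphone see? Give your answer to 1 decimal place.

At the listener: L_A = 86.3 − 20·log₁₀(3.1) = 76.47 dB; L_B = 97.5 − 20·log₁₀(5.5) = 82.69 dB.
Combined: 10·log₁₀(10^(76.47/10)+10^(82.69/10)) = 83.6 dB SPL.

83.6 dB SPL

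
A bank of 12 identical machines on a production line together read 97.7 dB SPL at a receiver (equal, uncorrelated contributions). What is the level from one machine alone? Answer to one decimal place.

86.9 dB SPL

12 equal incoherent sources add 10·log₁₀(12) = 10.79 dB over one source.
L_one = 97.7 − 10.79 = 86.9 dB SPL.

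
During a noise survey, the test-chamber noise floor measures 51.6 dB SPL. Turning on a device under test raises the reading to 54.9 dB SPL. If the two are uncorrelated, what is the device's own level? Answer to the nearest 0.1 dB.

Background correction is a power subtraction:
L_src = 10·log₁₀(10^(54.9/10) − 10^(51.6/10)) = 10·log₁₀(164500) = 52.2 dB SPL.

52.2 dB SPL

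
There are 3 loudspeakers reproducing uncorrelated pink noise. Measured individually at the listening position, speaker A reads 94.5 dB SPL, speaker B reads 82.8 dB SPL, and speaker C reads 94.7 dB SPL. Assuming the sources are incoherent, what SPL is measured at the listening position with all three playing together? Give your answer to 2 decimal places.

97.75 dB SPL

Add the sources as powers (linear), then convert back to dB:
L_total = 10·log₁₀(10^(94.5/10) + 10^(82.8/10) + 10^(94.7/10)) = 10·log₁₀(5960000000) = 97.75 dB SPL.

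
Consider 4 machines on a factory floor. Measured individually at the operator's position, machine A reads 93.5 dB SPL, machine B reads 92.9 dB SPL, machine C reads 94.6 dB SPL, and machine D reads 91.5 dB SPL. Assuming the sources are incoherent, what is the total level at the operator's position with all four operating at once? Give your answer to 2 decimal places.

99.29 dB SPL

Incoherent sources sum as intensities:
L_total = 10·log₁₀(10^(93.5/10) + 10^(92.9/10) + 10^(94.6/10) + 10^(91.5/10)) = 10·log₁₀(8485000000) = 99.29 dB SPL.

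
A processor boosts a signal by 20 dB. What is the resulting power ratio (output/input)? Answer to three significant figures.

Power ratio = 10^(dB/10).
10^(20/10) = 10^(2.000) = 100.

100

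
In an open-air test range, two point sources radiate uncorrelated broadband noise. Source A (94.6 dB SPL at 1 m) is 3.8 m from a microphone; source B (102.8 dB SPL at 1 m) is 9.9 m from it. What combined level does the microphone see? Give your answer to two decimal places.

85.96 dB SPL

At the listener: L_A = 94.6 − 20·log₁₀(3.8) = 83.004 dB; L_B = 102.8 − 20·log₁₀(9.9) = 82.887 dB.
Combined: 10·log₁₀(10^(83.004/10)+10^(82.887/10)) = 85.96 dB SPL.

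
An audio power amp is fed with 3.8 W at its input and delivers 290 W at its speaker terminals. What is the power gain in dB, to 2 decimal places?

Power is a power quantity, so gain = 10·log₁₀(P_out/P_in).
10·log₁₀(290/3.8) = 10·log₁₀(76.32) = 18.83 dB.

18.83 dB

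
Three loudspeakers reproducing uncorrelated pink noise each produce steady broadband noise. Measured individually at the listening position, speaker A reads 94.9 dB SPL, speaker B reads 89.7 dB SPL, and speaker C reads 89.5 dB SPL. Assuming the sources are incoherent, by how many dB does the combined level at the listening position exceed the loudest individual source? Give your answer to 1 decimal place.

2.0 dB

Incoherent sources sum as intensities:
L_total = 10·log₁₀(10^(94.9/10) + 10^(89.7/10) + 10^(89.5/10)) = 96.92 dB SPL.
Excess over the loudest (94.9 dB): 96.92 − 94.9 = 2.0 dB.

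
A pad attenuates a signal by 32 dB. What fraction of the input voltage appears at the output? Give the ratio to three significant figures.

Voltage ratio = 10^(dB/20).
10^(-32/20) = 10^(-1.600) = 0.0251.

0.0251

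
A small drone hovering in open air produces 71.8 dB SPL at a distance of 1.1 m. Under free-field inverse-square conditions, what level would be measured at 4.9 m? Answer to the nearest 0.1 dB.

For a point source in a free field, ΔL = −20·log₁₀(d₂/d₁).
ΔL = −20·log₁₀(4.9/1.1) = -12.98 dB, so L₂ = 71.8 + (-12.98) = 58.8 dB SPL.

58.8 dB SPL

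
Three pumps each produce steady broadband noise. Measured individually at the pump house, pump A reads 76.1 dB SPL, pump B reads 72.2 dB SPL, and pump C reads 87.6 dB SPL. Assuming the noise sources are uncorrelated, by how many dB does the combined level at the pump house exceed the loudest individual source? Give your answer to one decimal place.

Add the sources as powers (linear), then convert back to dB:
L_total = 10·log₁₀(10^(76.1/10) + 10^(72.2/10) + 10^(87.6/10)) = 88.01 dB SPL.
Excess over the loudest (87.6 dB): 88.01 − 87.6 = 0.4 dB.

0.4 dB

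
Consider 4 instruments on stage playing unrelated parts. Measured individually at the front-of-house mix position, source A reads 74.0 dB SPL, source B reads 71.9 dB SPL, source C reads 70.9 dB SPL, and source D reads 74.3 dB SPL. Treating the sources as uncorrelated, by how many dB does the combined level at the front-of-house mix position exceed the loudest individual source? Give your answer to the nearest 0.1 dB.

Add the sources as powers (linear), then convert back to dB:
L_total = 10·log₁₀(10^(74.0/10) + 10^(71.9/10) + 10^(70.9/10) + 10^(74.3/10)) = 79.02 dB SPL.
Excess over the loudest (74.3 dB): 79.02 − 74.3 = 4.7 dB.

4.7 dB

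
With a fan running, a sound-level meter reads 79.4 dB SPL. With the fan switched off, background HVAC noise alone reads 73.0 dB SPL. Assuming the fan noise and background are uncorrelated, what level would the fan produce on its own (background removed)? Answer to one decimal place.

78.3 dB SPL

Remove the background by subtracting linear intensities:
L_src = 10·log₁₀(10^(79.4/10) − 10^(73.0/10)) = 10·log₁₀(67140000) = 78.3 dB SPL.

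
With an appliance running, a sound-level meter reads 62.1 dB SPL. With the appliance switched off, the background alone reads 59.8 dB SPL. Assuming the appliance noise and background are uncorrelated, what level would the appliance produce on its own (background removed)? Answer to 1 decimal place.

Subtract intensities: L_src = 10·log₁₀(10^(L_total/10) − 10^(L_bg/10)).
L_src = 10·log₁₀(10^(62.1/10) − 10^(59.8/10)) = 10·log₁₀(666800) = 58.2 dB SPL.

58.2 dB SPL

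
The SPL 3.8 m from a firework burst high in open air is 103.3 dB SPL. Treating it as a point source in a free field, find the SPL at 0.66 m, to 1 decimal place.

118.5 dB SPL

Inverse-square spreading gives ΔL = −20·log₁₀(d₂/d₁).
ΔL = −20·log₁₀(0.66/3.8) = 15.20 dB, so L₂ = 103.3 + (15.20) = 118.5 dB SPL.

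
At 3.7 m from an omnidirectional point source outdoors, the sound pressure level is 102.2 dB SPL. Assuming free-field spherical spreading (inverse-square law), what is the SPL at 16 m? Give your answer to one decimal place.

For a point source in a free field, ΔL = −20·log₁₀(d₂/d₁).
ΔL = −20·log₁₀(16/3.7) = -12.72 dB, so L₂ = 102.2 + (-12.72) = 89.5 dB SPL.

89.5 dB SPL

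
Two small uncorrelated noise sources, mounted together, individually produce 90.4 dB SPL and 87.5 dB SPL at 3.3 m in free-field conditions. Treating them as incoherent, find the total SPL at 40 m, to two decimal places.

Combined at 3.3 m: 10·log₁₀(10^(90.4/10)+10^(87.5/10)) = 92.198 dB SPL.
Then apply −20·log₁₀(40/3.3) = -21.671 dB → 70.53 dB SPL.

70.53 dB SPL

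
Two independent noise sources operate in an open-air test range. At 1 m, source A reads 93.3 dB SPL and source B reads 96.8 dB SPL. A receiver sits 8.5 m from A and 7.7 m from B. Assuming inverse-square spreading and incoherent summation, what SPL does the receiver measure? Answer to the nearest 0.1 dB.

80.4 dB SPL

At the listener: L_A = 93.3 − 20·log₁₀(8.5) = 74.71 dB; L_B = 96.8 − 20·log₁₀(7.7) = 79.07 dB.
Combined: 10·log₁₀(10^(74.71/10)+10^(79.07/10)) = 80.4 dB SPL.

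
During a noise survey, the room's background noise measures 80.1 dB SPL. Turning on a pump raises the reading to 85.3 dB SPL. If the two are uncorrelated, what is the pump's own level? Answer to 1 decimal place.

83.7 dB SPL

Background correction is a power subtraction:
L_src = 10·log₁₀(10^(85.3/10) − 10^(80.1/10)) = 10·log₁₀(236500000) = 83.7 dB SPL.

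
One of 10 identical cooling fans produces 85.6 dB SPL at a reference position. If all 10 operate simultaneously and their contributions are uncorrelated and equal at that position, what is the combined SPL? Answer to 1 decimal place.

95.6 dB SPL

10 equal incoherent sources raise the level by 10·log₁₀(10) = 10.00 dB.
L_total = 85.6 + 10.00 = 95.6 dB SPL.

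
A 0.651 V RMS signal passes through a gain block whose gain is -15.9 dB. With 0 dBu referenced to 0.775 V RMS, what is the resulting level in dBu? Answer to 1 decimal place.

Input level: 20·log₁₀(0.651/0.775) = -1.51 dBu.
Output: -1.51 − 15.9 = -17.4 dBu.

-17.4 dBu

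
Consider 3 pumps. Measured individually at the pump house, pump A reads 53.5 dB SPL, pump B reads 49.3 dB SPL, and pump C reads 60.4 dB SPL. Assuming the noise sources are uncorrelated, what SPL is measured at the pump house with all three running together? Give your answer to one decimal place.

61.5 dB SPL

Incoherent sources sum as intensities:
L_total = 10·log₁₀(10^(53.5/10) + 10^(49.3/10) + 10^(60.4/10)) = 10·log₁₀(1405000) = 61.5 dB SPL.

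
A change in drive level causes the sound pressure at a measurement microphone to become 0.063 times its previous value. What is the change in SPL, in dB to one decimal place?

-24.0 dB

SPL change from a pressure ratio uses the 20·log₁₀ form:
20·log₁₀(0.063) = -24.0 dB.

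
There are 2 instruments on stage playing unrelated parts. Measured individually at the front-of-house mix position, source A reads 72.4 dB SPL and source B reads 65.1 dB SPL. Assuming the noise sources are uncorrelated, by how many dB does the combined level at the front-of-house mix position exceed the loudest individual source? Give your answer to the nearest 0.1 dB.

0.7 dB

Add the sources as powers (linear), then convert back to dB:
L_total = 10·log₁₀(10^(72.4/10) + 10^(65.1/10)) = 73.14 dB SPL.
Excess over the loudest (72.4 dB): 73.14 − 72.4 = 0.7 dB.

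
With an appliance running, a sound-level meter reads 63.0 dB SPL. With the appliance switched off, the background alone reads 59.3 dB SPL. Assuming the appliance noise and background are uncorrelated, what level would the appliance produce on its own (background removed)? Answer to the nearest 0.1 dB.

60.6 dB SPL

Background correction is a power subtraction:
L_src = 10·log₁₀(10^(63.0/10) − 10^(59.3/10)) = 10·log₁₀(1144000) = 60.6 dB SPL.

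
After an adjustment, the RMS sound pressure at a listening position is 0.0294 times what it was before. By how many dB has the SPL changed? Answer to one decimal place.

-30.6 dB

Sound pressure is an amplitude quantity: ΔL = 20·log₁₀(p₂/p₁).
20·log₁₀(0.0294) = -30.6 dB.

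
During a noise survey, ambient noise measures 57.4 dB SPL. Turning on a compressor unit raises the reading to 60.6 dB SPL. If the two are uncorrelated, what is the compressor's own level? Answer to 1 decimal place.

Background correction is a power subtraction:
L_src = 10·log₁₀(10^(60.6/10) − 10^(57.4/10)) = 10·log₁₀(598600) = 57.8 dB SPL.

57.8 dB SPL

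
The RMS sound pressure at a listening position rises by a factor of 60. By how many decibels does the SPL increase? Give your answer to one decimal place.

35.6 dB

SPL change from a pressure ratio uses the 20·log₁₀ form:
20·log₁₀(60) = 35.6 dB.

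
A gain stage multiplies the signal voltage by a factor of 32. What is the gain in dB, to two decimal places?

Voltage is an amplitude quantity, so gain = 20·log₁₀(V_out/V_in).
20·log₁₀(32) = 30.10 dB.

30.10 dB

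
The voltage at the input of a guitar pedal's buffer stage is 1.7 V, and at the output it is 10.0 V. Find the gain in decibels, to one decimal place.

Voltage ratio → dB uses the 20·log₁₀ form:
20·log₁₀(10.0/1.7) = 20·log₁₀(5.882) = 15.4 dB.

15.4 dB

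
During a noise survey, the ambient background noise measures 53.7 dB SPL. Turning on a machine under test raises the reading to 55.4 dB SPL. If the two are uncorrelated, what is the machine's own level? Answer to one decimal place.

Subtract intensities: L_src = 10·log₁₀(10^(L_total/10) − 10^(L_bg/10)).
L_src = 10·log₁₀(10^(55.4/10) − 10^(53.7/10)) = 10·log₁₀(112300) = 50.5 dB SPL.

50.5 dB SPL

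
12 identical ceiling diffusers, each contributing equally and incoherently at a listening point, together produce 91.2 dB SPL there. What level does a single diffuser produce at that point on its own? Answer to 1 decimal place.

80.4 dB SPL

12 equal incoherent sources add 10·log₁₀(12) = 10.79 dB over one source.
L_one = 91.2 − 10.79 = 80.4 dB SPL.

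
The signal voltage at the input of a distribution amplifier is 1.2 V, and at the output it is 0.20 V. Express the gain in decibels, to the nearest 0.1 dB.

Voltage ratio → dB uses the 20·log₁₀ form:
20·log₁₀(0.20/1.2) = 20·log₁₀(0.1667) = -15.6 dB.

-15.6 dB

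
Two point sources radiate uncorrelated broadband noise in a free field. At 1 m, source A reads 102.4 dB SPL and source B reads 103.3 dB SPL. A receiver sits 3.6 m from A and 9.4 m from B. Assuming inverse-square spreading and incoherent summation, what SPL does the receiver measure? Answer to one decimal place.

92.0 dB SPL

At the listener: L_A = 102.4 − 20·log₁₀(3.6) = 91.27 dB; L_B = 103.3 − 20·log₁₀(9.4) = 83.84 dB.
Combined: 10·log₁₀(10^(91.27/10)+10^(83.84/10)) = 92.0 dB SPL.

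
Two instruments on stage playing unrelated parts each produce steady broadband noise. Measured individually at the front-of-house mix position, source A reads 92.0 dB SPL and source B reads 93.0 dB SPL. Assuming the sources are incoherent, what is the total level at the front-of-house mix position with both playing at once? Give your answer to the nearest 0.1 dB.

Add the sources as powers (linear), then convert back to dB:
L_total = 10·log₁₀(10^(92.0/10) + 10^(93.0/10)) = 10·log₁₀(3580000000) = 95.5 dB SPL.

95.5 dB SPL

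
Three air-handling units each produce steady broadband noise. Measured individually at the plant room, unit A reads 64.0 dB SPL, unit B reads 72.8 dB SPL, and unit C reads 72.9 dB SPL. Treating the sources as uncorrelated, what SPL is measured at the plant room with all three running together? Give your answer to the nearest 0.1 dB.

Incoherent sources sum as intensities:
L_total = 10·log₁₀(10^(64.0/10) + 10^(72.8/10) + 10^(72.9/10)) = 10·log₁₀(41060000) = 76.1 dB SPL.

76.1 dB SPL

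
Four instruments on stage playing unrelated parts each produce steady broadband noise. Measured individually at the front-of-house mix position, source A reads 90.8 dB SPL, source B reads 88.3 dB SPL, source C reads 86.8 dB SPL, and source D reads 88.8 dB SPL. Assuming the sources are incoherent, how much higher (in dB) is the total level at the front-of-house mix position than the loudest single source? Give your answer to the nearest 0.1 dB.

4.1 dB

Add the sources as powers (linear), then convert back to dB:
L_total = 10·log₁₀(10^(90.8/10) + 10^(88.3/10) + 10^(86.8/10) + 10^(88.8/10)) = 94.94 dB SPL.
Excess over the loudest (90.8 dB): 94.94 − 90.8 = 4.1 dB.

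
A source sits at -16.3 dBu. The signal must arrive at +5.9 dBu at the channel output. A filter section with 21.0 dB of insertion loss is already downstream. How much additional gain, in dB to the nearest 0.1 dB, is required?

The required make-up gain is the shortfall in the dB sum.
G = +5.9 − (-16.3) + 21.0 = 43.2 dB.

43.2 dB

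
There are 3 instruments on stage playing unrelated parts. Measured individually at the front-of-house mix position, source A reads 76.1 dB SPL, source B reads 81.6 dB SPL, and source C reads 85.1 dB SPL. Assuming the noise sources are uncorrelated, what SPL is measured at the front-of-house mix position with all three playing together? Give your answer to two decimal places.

Incoherent sources sum as intensities:
L_total = 10·log₁₀(10^(76.1/10) + 10^(81.6/10) + 10^(85.1/10)) = 10·log₁₀(508900000) = 87.07 dB SPL.

87.07 dB SPL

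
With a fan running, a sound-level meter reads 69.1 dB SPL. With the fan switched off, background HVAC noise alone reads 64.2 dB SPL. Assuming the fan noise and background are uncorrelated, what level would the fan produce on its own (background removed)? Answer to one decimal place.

Subtract intensities: L_src = 10·log₁₀(10^(L_total/10) − 10^(L_bg/10)).
L_src = 10·log₁₀(10^(69.1/10) − 10^(64.2/10)) = 10·log₁₀(5498000) = 67.4 dB SPL.

67.4 dB SPL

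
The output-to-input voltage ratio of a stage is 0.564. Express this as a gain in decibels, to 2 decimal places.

-4.97 dB

Voltage ratio → dB uses the 20·log₁₀ form:
20·log₁₀(0.564) = -4.97 dB.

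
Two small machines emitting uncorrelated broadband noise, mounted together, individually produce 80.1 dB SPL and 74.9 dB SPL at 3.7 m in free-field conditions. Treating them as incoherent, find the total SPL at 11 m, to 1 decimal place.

71.8 dB SPL

Combined at 3.7 m: 10·log₁₀(10^(80.1/10)+10^(74.9/10)) = 81.25 dB SPL.
Then apply −20·log₁₀(11/3.7) = -9.46 dB → 71.8 dB SPL.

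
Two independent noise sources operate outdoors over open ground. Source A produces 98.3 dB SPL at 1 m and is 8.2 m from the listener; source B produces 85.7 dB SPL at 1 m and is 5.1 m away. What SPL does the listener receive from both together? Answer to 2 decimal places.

80.60 dB SPL

At the listener: L_A = 98.3 − 20·log₁₀(8.2) = 80.024 dB; L_B = 85.7 − 20·log₁₀(5.1) = 71.549 dB.
Combined: 10·log₁₀(10^(80.024/10)+10^(71.549/10)) = 80.60 dB SPL.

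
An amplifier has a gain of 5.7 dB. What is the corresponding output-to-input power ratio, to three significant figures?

Power ratio = 10^(dB/10).
10^(5.7/10) = 10^(0.5700) = 3.72.

3.72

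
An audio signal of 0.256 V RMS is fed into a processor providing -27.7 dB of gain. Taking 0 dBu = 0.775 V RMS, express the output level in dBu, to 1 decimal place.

-37.3 dBu

Input level: 20·log₁₀(0.256/0.775) = -9.62 dBu.
Output: -9.62 − 27.7 = -37.3 dBu.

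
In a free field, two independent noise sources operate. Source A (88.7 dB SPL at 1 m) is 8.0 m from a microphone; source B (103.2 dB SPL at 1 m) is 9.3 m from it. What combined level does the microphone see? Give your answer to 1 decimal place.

At the listener: L_A = 88.7 − 20·log₁₀(8.0) = 70.64 dB; L_B = 103.2 − 20·log₁₀(9.3) = 83.83 dB.
Combined: 10·log₁₀(10^(70.64/10)+10^(83.83/10)) = 84.0 dB SPL.

84.0 dB SPL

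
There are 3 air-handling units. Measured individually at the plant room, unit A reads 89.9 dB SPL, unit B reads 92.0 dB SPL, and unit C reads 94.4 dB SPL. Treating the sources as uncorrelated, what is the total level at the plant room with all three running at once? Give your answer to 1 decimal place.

Add the sources as powers (linear), then convert back to dB:
L_total = 10·log₁₀(10^(89.9/10) + 10^(92.0/10) + 10^(94.4/10)) = 10·log₁₀(5316000000) = 97.3 dB SPL.

97.3 dB SPL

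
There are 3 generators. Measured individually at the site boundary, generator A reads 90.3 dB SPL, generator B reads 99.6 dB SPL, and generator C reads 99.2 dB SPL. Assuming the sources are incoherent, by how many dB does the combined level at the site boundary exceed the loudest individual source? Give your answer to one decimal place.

3.1 dB

Uncorrelated sources add in intensity (power), not in dB.
L_total = 10·log₁₀(10^(90.3/10) + 10^(99.6/10) + 10^(99.2/10)) = 102.67 dB SPL.
Excess over the loudest (99.6 dB): 102.67 − 99.6 = 3.1 dB.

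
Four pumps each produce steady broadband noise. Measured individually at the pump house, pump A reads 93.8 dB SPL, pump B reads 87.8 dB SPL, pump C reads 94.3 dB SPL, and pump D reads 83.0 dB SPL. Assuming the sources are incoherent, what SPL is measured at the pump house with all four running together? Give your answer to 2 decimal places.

97.70 dB SPL

Add the sources as powers (linear), then convert back to dB:
L_total = 10·log₁₀(10^(93.8/10) + 10^(87.8/10) + 10^(94.3/10) + 10^(83.0/10)) = 10·log₁₀(5892000000) = 97.70 dB SPL.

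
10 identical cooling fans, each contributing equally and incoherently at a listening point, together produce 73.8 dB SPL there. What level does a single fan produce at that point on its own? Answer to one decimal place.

10 equal incoherent sources add 10·log₁₀(10) = 10.00 dB over one source.
L_one = 73.8 − 10.00 = 63.8 dB SPL.

63.8 dB SPL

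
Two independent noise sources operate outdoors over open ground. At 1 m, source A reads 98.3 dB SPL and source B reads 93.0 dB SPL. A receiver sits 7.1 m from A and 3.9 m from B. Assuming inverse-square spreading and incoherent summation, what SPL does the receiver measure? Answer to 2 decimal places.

84.24 dB SPL

At the listener: L_A = 98.3 − 20·log₁₀(7.1) = 81.275 dB; L_B = 93.0 − 20·log₁₀(3.9) = 81.179 dB.
Combined: 10·log₁₀(10^(81.275/10)+10^(81.179/10)) = 84.24 dB SPL.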